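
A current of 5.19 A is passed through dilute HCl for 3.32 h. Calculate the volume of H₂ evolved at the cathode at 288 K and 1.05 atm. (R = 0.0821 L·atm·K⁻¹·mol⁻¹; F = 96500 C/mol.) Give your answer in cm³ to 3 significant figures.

Q = 5.19 A × 11952 s = 62030 C
n(e⁻) = Q/F = 62030/96500 = 0.6428 mol
2H⁺ + 2e⁻ → H₂, so n(H₂) = 0.6428 / 2 = 0.3214 mol
V = nRT/P = 0.3214 × 0.0821 × 288 / 1.05 = 7.238 L
= 7240 cm³

7240 cm³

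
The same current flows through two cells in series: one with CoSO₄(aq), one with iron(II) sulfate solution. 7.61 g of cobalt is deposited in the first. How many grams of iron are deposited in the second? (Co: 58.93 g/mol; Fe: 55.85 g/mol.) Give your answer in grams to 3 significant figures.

7.21 g

n(Co) = 7.61 / 58.93 = 0.1291 mol
Co²⁺ + 2e⁻ → Co, so n(e⁻) = 2 × 0.1291 = 0.2582 mol
The cells are in series, so the same charge (and hence the same n(e⁻) = 0.2582 mol) passes through both.
Fe²⁺ + 2e⁻ → Fe, so n(Fe) = 0.2582 / 2 = 0.1291 mol
m(Fe) = 0.1291 × 55.85 = 7.21 g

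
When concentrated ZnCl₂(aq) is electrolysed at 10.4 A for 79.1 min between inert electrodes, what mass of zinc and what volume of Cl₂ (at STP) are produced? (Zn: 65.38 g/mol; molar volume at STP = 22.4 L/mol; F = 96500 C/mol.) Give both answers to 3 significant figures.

Q = 10.4 × 4746 = 49360 C; n(e⁻) = 49360 / 96500 = 0.5115 mol
Cathode: Zn²⁺ + 2e⁻ → Zn → n(Zn) = 0.5115/2 = 0.2558 mol → 16.7 g
Anode: 2Cl⁻ → Cl₂ + 2e⁻ → n(Cl₂) = 0.5115/2 = 0.2558 mol → 5.73 L

16.7 g Zn; 5.73 L Cl₂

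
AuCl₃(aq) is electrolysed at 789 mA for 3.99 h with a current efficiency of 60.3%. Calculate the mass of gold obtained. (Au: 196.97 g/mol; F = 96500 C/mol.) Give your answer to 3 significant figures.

4.65 g

Q = 0.789 × 14364 = 11330 C
n(e⁻) = 11330 / 96500 = 0.1174 mol
Au³⁺ + 3e⁻ → Au, so theoretical m(Au) = 0.03913 × 196.97 = 7.707 g
Actual mass = 60.3% × 7.707 = 4.65 g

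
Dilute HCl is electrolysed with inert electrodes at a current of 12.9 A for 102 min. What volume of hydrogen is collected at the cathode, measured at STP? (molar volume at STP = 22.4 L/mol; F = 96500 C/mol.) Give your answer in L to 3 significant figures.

9.16 L

Q = 12.9 A × 6120 s = 78950 C
Moles of electrons = 78950 / 96500 = 0.8181 mol
2H⁺ + 2e⁻ → H₂, so n(H₂) = 0.8181 / 2 = 0.4091 mol
V = 0.4091 × 22.4 = 9.164 L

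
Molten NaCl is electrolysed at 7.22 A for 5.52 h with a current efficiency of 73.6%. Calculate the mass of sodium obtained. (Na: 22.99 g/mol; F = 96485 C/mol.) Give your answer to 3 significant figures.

Q = 7.22 × 19872 = 1.435×10^5 C
n(e⁻) = 1.435×10^5 / 96485 = 1.487 mol
Na⁺ + e⁻ → Na, so theoretical m(Na) = 1.487 × 22.99 = 34.19 g
Actual mass = 73.6% × 34.19 = 25.2 g

25.2 g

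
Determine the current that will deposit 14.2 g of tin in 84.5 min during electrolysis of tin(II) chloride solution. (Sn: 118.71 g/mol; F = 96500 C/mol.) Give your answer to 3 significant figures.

4.55 A

n(Sn) = 14.2 / 118.71 = 0.1196 mol
Sn²⁺ + 2e⁻ → Sn, so n(e⁻) = 2 × 0.1196 = 0.2392 mol
Q = 0.2392 × 96500 = 23080 C
I = Q / t = 23080 / 5070 s = 4.55 A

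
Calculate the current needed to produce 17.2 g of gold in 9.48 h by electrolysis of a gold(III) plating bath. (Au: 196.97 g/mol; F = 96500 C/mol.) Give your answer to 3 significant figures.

0.741 A

n(Au) = 17.2 / 196.97 = 0.08732 mol
Au³⁺ + 3e⁻ → Au, so n(e⁻) = 3 × 0.08732 = 0.2620 mol
Q = 0.2620 × 96500 = 25280 C
I = Q / t = 25280 / 34128 s = 0.741 A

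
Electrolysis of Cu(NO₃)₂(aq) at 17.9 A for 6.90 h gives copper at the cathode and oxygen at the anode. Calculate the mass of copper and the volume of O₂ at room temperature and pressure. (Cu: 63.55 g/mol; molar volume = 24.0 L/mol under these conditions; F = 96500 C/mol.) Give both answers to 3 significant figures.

Q = 17.9 × 24840 = 4.446×10^5 C; n(e⁻) = 4.446×10^5 / 96500 = 4.607 mol
Cathode: Cu²⁺ + 2e⁻ → Cu → n(Cu) = 4.607/2 = 2.304 mol → 146 g
Anode: 2H₂O → O₂ + 4H⁺ + 4e⁻ → n(O₂) = 4.607/4 = 1.152 mol → 27.6 L

146 g Cu; 27.6 L O₂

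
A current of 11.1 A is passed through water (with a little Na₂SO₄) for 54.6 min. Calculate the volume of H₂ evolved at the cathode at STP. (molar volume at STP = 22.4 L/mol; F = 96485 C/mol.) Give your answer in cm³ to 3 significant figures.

4220 cm³

Charge passed = 11.1 × 3276 = 36360 C
n(e⁻) = 36360 / 96485 = 0.3768 mol
2H⁺ + 2e⁻ → H₂, so n(H₂) = 0.3768 / 2 = 0.1884 mol
V = 0.1884 × 22.4 = 4.220 L
= 4220 cm³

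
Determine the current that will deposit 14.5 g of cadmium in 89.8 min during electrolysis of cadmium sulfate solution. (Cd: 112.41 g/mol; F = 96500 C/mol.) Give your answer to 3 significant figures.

4.62 A

n(Cd) = 14.5 / 112.41 = 0.1290 mol
Cd²⁺ + 2e⁻ → Cd, so n(e⁻) = 2 × 0.1290 = 0.2580 mol
Q = 0.2580 × 96500 = 24900 C
I = Q / t = 24900 / 5388 s = 4.62 A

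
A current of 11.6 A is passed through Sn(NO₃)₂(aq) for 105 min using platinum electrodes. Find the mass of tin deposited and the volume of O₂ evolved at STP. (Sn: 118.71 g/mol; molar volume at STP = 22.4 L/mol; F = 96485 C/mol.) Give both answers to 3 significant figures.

45.0 g Sn; 4.24 L O₂

Q = 11.6 × 6300 = 73080 C; n(e⁻) = 73080 / 96485 = 0.7574 mol
Cathode: Sn²⁺ + 2e⁻ → Sn → n(Sn) = 0.7574/2 = 0.3787 mol → 45.0 g
Anode: 2H₂O → O₂ + 4H⁺ + 4e⁻ → n(O₂) = 0.7574/4 = 0.1894 mol → 4.24 L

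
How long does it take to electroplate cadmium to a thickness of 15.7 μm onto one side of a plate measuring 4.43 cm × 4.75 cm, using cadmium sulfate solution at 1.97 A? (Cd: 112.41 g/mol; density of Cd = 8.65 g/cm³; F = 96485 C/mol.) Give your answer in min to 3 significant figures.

4.15 min

Plated area = 4.43 × 4.75 = 21.04 cm²
Volume = 21.04 × 15.7×10⁻⁴ cm = 0.03303 cm³
m(Cd) = 0.03303 × 8.65 = 0.2857 g
n(Cd) = 0.2857 / 112.41 = 0.002542 mol; n(e⁻) = 2 × 0.002542 = 0.005084 mol
Q = 0.005084 × 96485 = 490.5 C
t = 490.5 / 1.97 = 249.0 s = 4.15 min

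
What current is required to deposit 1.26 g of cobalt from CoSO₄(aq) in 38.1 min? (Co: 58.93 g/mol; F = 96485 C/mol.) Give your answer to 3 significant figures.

1.80 A

n(Co) = 1.26 / 58.93 = 0.02138 mol
Co²⁺ + 2e⁻ → Co, so n(e⁻) = 2 × 0.02138 = 0.04276 mol
Q = 0.04276 × 96485 = 4126 C
I = Q / t = 4126 / 2286 s = 1.80 A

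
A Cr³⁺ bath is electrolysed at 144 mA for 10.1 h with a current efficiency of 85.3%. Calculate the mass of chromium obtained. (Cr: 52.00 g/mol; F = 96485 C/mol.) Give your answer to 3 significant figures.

0.802 g

Q = 0.144 × 36360 = 5236 C
n(e⁻) = 5236 / 96485 = 0.05427 mol
Cr³⁺ + 3e⁻ → Cr, so theoretical m(Cr) = 0.01809 × 52.00 = 0.9407 g
Actual mass = 85.3% × 0.9407 = 0.802 g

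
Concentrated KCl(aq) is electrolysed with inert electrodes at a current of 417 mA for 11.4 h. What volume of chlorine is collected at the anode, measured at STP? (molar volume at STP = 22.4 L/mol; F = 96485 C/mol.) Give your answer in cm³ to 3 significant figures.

1990 cm³

Charge passed = 0.417 × 41040 = 17110 C
n(e⁻) = 17110 / 96485 = 0.1773 mol
2Cl⁻ → Cl₂ + 2e⁻, so n(Cl₂) = 0.1773 / 2 = 0.08865 mol
V = 0.08865 × 22.4 = 1.986 L
= 1990 cm³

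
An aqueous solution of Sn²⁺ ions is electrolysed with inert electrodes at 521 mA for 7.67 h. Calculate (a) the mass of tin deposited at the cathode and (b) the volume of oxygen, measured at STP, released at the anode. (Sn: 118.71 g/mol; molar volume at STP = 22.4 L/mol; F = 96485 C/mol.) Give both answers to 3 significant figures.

Q = 0.521 × 27612 = 14390 C; n(e⁻) = 14390 / 96485 = 0.1491 mol
Cathode: Sn²⁺ + 2e⁻ → Sn → n(Sn) = 0.1491/2 = 0.07455 mol → 8.85 g
Anode: 2H₂O → O₂ + 4H⁺ + 4e⁻ → n(O₂) = 0.1491/4 = 0.03728 mol → 0.835 L

8.85 g Sn; 0.835 L O₂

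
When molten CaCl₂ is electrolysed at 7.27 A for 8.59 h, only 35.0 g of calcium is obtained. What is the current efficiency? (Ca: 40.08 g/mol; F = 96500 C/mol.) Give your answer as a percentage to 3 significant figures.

75.0%

Q = 7.27 × 30924 = 2.248×10^5 C
n(e⁻) = 2.248×10^5 / 96500 = 2.330 mol
Ca²⁺ + 2e⁻ → Ca, so theoretical n(Ca) = 1.165 mol → 46.69 g
Efficiency = 35.0 / 46.69 = 0.7496 = 75.0%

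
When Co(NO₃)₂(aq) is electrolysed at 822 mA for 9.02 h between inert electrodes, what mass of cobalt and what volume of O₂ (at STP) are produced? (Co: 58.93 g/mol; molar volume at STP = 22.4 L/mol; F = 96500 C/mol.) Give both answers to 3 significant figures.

Q = 0.822 × 32472 = 26690 C; n(e⁻) = 26690 / 96500 = 0.2766 mol
Cathode: Co²⁺ + 2e⁻ → Co → n(Co) = 0.2766/2 = 0.1383 mol → 8.15 g
Anode: 2H₂O → O₂ + 4H⁺ + 4e⁻ → n(O₂) = 0.2766/4 = 0.06915 mol → 1.55 L

8.15 g Co; 1.55 L O₂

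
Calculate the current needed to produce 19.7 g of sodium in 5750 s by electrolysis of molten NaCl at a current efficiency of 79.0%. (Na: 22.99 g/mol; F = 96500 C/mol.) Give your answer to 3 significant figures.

18.2 A

n(Na) = 19.7 / 22.99 = 0.8569 mol
Na⁺ + e⁻ → Na, so n(e⁻) = 0.8569 mol
Q = 0.8569 × 96500 / 0.790 = 1.047×10^5 C
I = Q / t = 1.047×10^5 / 5750 s = 18.2 A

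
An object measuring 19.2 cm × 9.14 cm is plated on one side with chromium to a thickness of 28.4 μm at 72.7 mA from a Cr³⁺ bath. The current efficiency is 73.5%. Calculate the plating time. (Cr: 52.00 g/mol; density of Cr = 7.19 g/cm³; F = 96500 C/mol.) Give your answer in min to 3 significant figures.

6220 min

Plated area = 19.2 × 9.14 = 175.5 cm²
Volume = 175.5 × 28.4×10⁻⁴ cm = 0.4984 cm³
m(Cr) = 0.4984 × 7.19 = 3.583 g
n(Cr) = 3.583 / 52.00 = 0.06890 mol; n(e⁻) = 3 × 0.06890 = 0.2067 mol
Q = 0.2067 × 96500 / 0.735 = 27140 C
t = 27140 / 0.0727 = 3.733×10^5 s = 6220 min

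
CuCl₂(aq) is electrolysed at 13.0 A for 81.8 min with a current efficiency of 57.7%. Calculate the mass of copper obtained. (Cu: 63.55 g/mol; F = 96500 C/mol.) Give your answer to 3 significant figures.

12.1 g

Q = 13.0 × 4908 = 63800 C
n(e⁻) = 63800 / 96500 = 0.6611 mol
Cu²⁺ + 2e⁻ → Cu, so theoretical m(Cu) = 0.3306 × 63.55 = 21.01 g
Actual mass = 57.7% × 21.01 = 12.1 g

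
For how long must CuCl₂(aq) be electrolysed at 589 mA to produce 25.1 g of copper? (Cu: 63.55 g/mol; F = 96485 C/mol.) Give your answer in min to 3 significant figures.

n(Cu) = 25.1 / 63.55 = 0.3950 mol
Cu²⁺ + 2e⁻ → Cu, so n(e⁻) = 2 × 0.3950 = 0.7900 mol
Q = 0.7900 × 96485 = 76220 C
t = Q / I = 76220 / 0.589 = 1.294×10^5 s = 2160 min

2160 min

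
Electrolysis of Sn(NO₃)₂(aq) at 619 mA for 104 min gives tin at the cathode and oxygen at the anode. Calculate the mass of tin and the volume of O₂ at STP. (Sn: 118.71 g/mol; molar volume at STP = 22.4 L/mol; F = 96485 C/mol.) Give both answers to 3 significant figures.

2.38 g Sn; 0.224 L O₂

Q = 0.619 × 6240 = 3863 C; n(e⁻) = 3863 / 96485 = 0.04004 mol
Cathode: Sn²⁺ + 2e⁻ → Sn → n(Sn) = 0.04004/2 = 0.02002 mol → 2.38 g
Anode: 2H₂O → O₂ + 4H⁺ + 4e⁻ → n(O₂) = 0.04004/4 = 0.01001 mol → 0.224 L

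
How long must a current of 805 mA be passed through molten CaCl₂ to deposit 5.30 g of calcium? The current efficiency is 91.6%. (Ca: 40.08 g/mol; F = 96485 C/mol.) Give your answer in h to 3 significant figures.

9.61 h

n(Ca) = 5.30 / 40.08 = 0.1322 mol
Ca²⁺ + 2e⁻ → Ca, so n(e⁻) = 2 × 0.1322 = 0.2644 mol
Q = 0.2644 × 96485 / 0.916 = 27850 C
t = Q / I = 27850 / 0.805 = 34600 s = 9.61 h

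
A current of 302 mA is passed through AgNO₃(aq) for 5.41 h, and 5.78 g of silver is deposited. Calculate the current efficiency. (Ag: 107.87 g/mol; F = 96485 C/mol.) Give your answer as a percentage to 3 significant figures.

87.9%

Q = 0.302 × 19476 = 5882 C
n(e⁻) = 5882 / 96485 = 0.06096 mol
Ag⁺ + e⁻ → Ag, so theoretical n(Ag) = 0.06096 mol → 6.576 g
Efficiency = 5.78 / 6.576 = 0.8790 = 87.9%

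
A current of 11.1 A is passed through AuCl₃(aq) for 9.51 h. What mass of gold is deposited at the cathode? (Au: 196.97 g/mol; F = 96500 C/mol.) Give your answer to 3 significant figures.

Q = 11.1 A × 34236 s = 3.800×10^5 C
Moles of electrons = 3.800×10^5 / 96500 = 3.938 mol
Au³⁺ + 3e⁻ → Au, so n(Au) = 3.938 / 3 = 1.313 mol
m = 1.313 × 196.97 = 259 g

259 g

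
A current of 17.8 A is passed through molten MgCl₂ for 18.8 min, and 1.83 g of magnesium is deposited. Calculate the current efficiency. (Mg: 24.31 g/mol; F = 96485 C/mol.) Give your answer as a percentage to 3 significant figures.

72.3%

Q = 17.8 × 1128 = 20080 C
n(e⁻) = 20080 / 96485 = 0.2081 mol
Mg²⁺ + 2e⁻ → Mg, so theoretical n(Mg) = 0.1041 mol → 2.531 g
Efficiency = 1.83 / 2.531 = 0.7230 = 72.3%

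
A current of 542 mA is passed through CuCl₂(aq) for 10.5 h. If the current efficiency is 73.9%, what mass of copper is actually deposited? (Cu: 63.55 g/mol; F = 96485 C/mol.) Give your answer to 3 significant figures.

Q = 0.542 × 37800 = 20490 C
n(e⁻) = 20490 / 96485 = 0.2124 mol
Cu²⁺ + 2e⁻ → Cu, so theoretical m(Cu) = 0.1062 × 63.55 = 6.749 g
Actual mass = 73.9% × 6.749 = 4.99 g

4.99 g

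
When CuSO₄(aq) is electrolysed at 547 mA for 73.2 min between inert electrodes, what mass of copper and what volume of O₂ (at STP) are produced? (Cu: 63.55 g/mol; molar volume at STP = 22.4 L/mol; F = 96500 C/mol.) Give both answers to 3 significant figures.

0.791 g Cu; 0.139 L O₂

Q = 0.547 × 4392 = 2402 C; n(e⁻) = 2402 / 96500 = 0.02489 mol
Cathode: Cu²⁺ + 2e⁻ → Cu → n(Cu) = 0.02489/2 = 0.01245 mol → 0.791 g
Anode: 2H₂O → O₂ + 4H⁺ + 4e⁻ → n(O₂) = 0.02489/4 = 0.006223 mol → 0.139 L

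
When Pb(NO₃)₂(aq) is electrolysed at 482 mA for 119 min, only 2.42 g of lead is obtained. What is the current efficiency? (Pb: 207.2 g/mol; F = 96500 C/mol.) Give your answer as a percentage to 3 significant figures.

Q = 0.482 × 7140 = 3441 C
n(e⁻) = 3441 / 96500 = 0.03566 mol
Pb²⁺ + 2e⁻ → Pb, so theoretical n(Pb) = 0.01783 mol → 3.694 g
Efficiency = 2.42 / 3.694 = 0.6551 = 65.5%

65.5%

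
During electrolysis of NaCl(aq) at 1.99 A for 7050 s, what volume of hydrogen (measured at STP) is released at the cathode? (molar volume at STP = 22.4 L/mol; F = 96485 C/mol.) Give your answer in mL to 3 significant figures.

1630 mL

Q = 1.99 A × 7050 s = 14030 C
n(e⁻) = 14030 / 96485 = 0.1454 mol
2H⁺ + 2e⁻ → H₂, so n(H₂) = 0.1454 / 2 = 0.07270 mol
V = 0.07270 × 22.4 = 1.628 L
= 1630 mL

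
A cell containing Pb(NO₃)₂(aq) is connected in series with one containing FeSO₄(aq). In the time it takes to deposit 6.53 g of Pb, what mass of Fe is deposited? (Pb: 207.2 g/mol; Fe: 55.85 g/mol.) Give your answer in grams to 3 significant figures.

n(Pb) = 6.53 / 207.2 = 0.03152 mol
Pb²⁺ + 2e⁻ → Pb, so n(e⁻) = 2 × 0.03152 = 0.06304 mol
Since the cells are in series, n(e⁻) in the Fe cell is also 0.06304 mol.
Fe²⁺ + 2e⁻ → Fe, so n(Fe) = 0.06304 / 2 = 0.03152 mol
m(Fe) = 0.03152 × 55.85 = 1.76 g

1.76 g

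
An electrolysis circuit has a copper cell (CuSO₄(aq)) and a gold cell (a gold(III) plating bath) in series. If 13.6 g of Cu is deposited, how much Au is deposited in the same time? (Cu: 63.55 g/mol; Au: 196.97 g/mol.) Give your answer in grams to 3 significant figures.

n(Cu) = 13.6 / 63.55 = 0.2140 mol
Cu²⁺ + 2e⁻ → Cu, so n(e⁻) = 2 × 0.2140 = 0.4280 mol
The cells are in series, so the same charge (and hence the same n(e⁻) = 0.4280 mol) passes through both.
Au³⁺ + 3e⁻ → Au, so n(Au) = 0.4280 / 3 = 0.1427 mol
m(Au) = 0.1427 × 196.97 = 28.1 g

28.1 g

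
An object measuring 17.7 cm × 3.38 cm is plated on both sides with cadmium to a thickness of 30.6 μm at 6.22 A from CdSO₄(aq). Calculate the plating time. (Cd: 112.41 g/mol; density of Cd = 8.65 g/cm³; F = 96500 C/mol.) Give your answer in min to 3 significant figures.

14.6 min

Plated area = 2 × 17.7 × 3.38 = 119.7 cm²
Volume = 119.7 × 30.6×10⁻⁴ cm = 0.3663 cm³
m(Cd) = 0.3663 × 8.65 = 3.168 g
n(Cd) = 3.168 / 112.41 = 0.02818 mol; n(e⁻) = 2 × 0.02818 = 0.05636 mol
Q = 0.05636 × 96500 = 5439 C
t = 5439 / 6.22 = 874.4 s = 14.6 min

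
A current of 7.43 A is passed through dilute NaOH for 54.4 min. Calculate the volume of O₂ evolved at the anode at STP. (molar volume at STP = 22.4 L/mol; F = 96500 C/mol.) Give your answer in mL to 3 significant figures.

Q = 7.43 A × 3264 s = 24250 C
n(e⁻) = Q/F = 24250/96500 = 0.2513 mol
2H₂O → O₂ + 4H⁺ + 4e⁻, so n(O₂) = 0.2513 / 4 = 0.06283 mol
V = 0.06283 × 22.4 = 1.407 L
= 1410 mL

1410 mL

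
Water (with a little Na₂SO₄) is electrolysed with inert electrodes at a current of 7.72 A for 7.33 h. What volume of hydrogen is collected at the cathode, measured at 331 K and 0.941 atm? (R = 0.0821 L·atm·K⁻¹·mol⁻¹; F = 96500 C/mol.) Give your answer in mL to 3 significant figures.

Q = It = 7.72 × 26388 = 2.037×10^5 C
n(e⁻) = Q/F = 2.037×10^5/96500 = 2.111 mol
2H⁺ + 2e⁻ → H₂, so n(H₂) = 2.111 / 2 = 1.056 mol
V = nRT/P = 1.056 × 0.0821 × 331 / 0.941 = 30.50 L
= 30500 mL

30500 mL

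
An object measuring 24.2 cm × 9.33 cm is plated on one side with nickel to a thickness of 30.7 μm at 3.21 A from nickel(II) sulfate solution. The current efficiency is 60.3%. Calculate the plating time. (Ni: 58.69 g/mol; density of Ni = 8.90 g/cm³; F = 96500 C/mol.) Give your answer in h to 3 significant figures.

Plated area = 24.2 × 9.33 = 225.8 cm²
Volume = 225.8 × 30.7×10⁻⁴ cm = 0.6932 cm³
m(Ni) = 0.6932 × 8.90 = 6.169 g
n(Ni) = 6.169 / 58.69 = 0.1051 mol; n(e⁻) = 2 × 0.1051 = 0.2102 mol
Q = 0.2102 × 96500 / 0.603 = 33640 C
t = 33640 / 3.21 = 10480 s = 2.91 h

2.91 h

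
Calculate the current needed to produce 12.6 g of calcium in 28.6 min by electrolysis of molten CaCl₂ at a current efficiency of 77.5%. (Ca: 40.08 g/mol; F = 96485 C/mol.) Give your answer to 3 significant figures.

45.6 A

n(Ca) = 12.6 / 40.08 = 0.3144 mol
Ca²⁺ + 2e⁻ → Ca, so n(e⁻) = 2 × 0.3144 = 0.6288 mol
Q = 0.6288 × 96485 / 0.775 = 78280 C
I = Q / t = 78280 / 1716 s = 45.6 A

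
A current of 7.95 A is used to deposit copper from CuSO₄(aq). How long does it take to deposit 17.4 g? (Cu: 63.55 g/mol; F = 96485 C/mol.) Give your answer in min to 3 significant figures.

111 min

n(Cu) = 17.4 / 63.55 = 0.2738 mol
Cu²⁺ + 2e⁻ → Cu, so n(e⁻) = 2 × 0.2738 = 0.5476 mol
Q = 0.5476 × 96485 = 52840 C
t = Q / I = 52840 / 7.95 = 6647 s = 111 min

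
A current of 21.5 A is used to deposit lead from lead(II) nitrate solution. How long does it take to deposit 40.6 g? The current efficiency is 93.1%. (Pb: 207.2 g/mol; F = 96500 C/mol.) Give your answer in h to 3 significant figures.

0.525 h

n(Pb) = 40.6 / 207.2 = 0.1959 mol
Pb²⁺ + 2e⁻ → Pb, so n(e⁻) = 2 × 0.1959 = 0.3918 mol
Q = 0.3918 × 96500 / 0.931 = 40610 C
t = Q / I = 40610 / 21.5 = 1889 s = 0.525 h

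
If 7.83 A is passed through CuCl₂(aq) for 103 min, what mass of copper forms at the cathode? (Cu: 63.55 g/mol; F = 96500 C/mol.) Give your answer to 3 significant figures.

15.9 g

Charge passed = 7.83 × 6180 = 48390 C
n(e⁻) = 48390 / 96500 = 0.5015 mol
Cu²⁺ + 2e⁻ → Cu, so n(Cu) = 0.5015 / 2 = 0.2508 mol
m = 0.2508 × 63.55 = 15.9 g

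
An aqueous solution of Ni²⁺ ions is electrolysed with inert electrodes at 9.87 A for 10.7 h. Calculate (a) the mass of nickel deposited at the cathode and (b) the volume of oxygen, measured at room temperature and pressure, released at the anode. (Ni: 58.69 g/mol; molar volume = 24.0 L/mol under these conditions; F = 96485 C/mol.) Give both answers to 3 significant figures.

Q = 9.87 × 38520 = 3.802×10^5 C; n(e⁻) = 3.802×10^5 / 96485 = 3.941 mol
Cathode: Ni²⁺ + 2e⁻ → Ni → n(Ni) = 3.941/2 = 1.971 mol → 116 g
Anode: 2H₂O → O₂ + 4H⁺ + 4e⁻ → n(O₂) = 3.941/4 = 0.9853 mol → 23.6 L

116 g Ni; 23.6 L O₂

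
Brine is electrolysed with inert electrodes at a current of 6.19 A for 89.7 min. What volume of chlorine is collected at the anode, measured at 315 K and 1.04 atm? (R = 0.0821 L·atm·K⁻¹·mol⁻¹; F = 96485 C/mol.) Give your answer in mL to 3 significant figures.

4290 mL

Q = It = 6.19 × 5382 = 33310 C
n(e⁻) = 33310 / 96485 = 0.3452 mol
2Cl⁻ → Cl₂ + 2e⁻, so n(Cl₂) = 0.3452 / 2 = 0.1726 mol
V = nRT/P = 0.1726 × 0.0821 × 315 / 1.04 = 4.292 L
= 4290 mL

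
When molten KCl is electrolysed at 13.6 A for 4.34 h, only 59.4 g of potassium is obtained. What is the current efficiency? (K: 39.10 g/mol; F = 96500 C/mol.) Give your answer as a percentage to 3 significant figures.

69.0%

Q = 13.6 × 15624 = 2.125×10^5 C
n(e⁻) = 2.125×10^5 / 96500 = 2.202 mol
K⁺ + e⁻ → K, so theoretical n(K) = 2.202 mol → 86.10 g
Efficiency = 59.4 / 86.10 = 0.6899 = 69.0%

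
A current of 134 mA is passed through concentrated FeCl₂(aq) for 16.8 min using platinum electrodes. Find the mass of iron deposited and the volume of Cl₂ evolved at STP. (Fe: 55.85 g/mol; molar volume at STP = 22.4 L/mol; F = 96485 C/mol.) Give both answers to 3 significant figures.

0.0391 g Fe; 0.0157 L Cl₂

Q = 0.134 × 1008 = 135.1 C; n(e⁻) = 135.1 / 96485 = 0.001400 mol
Cathode: Fe²⁺ + 2e⁻ → Fe → n(Fe) = 0.001400/2 = 7.000×10^-4 mol → 0.0391 g
Anode: 2Cl⁻ → Cl₂ + 2e⁻ → n(Cl₂) = 0.001400/2 = 7.000×10^-4 mol → 0.0157 L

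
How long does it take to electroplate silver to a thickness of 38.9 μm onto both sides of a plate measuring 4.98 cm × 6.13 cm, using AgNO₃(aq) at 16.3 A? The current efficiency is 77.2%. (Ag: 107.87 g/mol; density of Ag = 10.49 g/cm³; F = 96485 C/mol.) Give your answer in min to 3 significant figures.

2.95 min

Plated area = 2 × 4.98 × 6.13 = 61.05 cm²
Volume = 61.05 × 38.9×10⁻⁴ cm = 0.2375 cm³
m(Ag) = 0.2375 × 10.49 = 2.491 g
n(Ag) = 2.491 / 107.87 = 0.02309 mol; n(e⁻) = 0.02309 mol
Q = 0.02309 × 96485 / 0.772 = 2886 C
t = 2886 / 16.3 = 177.1 s = 2.95 min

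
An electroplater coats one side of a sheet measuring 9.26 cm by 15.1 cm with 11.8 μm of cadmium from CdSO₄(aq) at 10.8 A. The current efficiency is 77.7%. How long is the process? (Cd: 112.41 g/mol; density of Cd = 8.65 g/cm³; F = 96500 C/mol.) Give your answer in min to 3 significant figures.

4.87 min

Plated area = 9.26 × 15.1 = 139.8 cm²
Volume = 139.8 × 11.8×10⁻⁴ cm = 0.1650 cm³
m(Cd) = 0.1650 × 8.65 = 1.427 g
n(Cd) = 1.427 / 112.41 = 0.01269 mol; n(e⁻) = 2 × 0.01269 = 0.02538 mol
Q = 0.02538 × 96500 / 0.777 = 3152 C
t = 3152 / 10.8 = 291.9 s = 4.87 min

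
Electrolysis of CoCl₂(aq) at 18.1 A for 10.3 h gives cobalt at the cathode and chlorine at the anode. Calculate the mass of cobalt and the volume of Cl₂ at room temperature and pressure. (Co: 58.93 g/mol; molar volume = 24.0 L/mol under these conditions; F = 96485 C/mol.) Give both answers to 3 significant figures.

205 g Co; 83.5 L Cl₂

Q = 18.1 × 37080 = 6.711×10^5 C; n(e⁻) = 6.711×10^5 / 96485 = 6.955 mol
Cathode: Co²⁺ + 2e⁻ → Co → n(Co) = 6.955/2 = 3.478 mol → 205 g
Anode: 2Cl⁻ → Cl₂ + 2e⁻ → n(Cl₂) = 6.955/2 = 3.478 mol → 83.5 L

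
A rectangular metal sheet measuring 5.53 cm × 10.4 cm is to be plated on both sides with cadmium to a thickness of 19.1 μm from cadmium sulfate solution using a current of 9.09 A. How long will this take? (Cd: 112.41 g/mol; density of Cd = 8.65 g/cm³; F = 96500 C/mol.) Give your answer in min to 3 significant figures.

5.98 min

Plated area = 2 × 5.53 × 10.4 = 115.0 cm²
Volume = 115.0 × 19.1×10⁻⁴ cm = 0.2197 cm³
m(Cd) = 0.2197 × 8.65 = 1.900 g
n(Cd) = 1.900 / 112.41 = 0.01690 mol; n(e⁻) = 2 × 0.01690 = 0.03380 mol
Q = 0.03380 × 96500 = 3262 C
t = 3262 / 9.09 = 358.9 s = 5.98 min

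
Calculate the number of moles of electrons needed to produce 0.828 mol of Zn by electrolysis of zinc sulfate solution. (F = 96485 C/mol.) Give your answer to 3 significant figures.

Zn²⁺ + 2e⁻ → Zn, so n(e⁻) = 2 × 0.828 = 1.656 mol

1.66 mol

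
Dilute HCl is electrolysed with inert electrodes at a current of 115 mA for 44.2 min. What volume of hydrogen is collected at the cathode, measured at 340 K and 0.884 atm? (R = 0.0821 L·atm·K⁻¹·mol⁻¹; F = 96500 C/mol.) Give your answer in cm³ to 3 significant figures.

Q = 0.115 A × 2652 s = 305.0 C
n(e⁻) = Q/F = 305.0/96500 = 0.003161 mol
2H⁺ + 2e⁻ → H₂, so n(H₂) = 0.003161 / 2 = 0.001581 mol
V = nRT/P = 0.001581 × 0.0821 × 340 / 0.884 = 0.04992 L
= 49.9 cm³

49.9 cm³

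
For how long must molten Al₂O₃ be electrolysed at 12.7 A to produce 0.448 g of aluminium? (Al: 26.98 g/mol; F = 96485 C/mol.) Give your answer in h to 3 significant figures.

n(Al) = 0.448 / 26.98 = 0.01660 mol
Al³⁺ + 3e⁻ → Al, so n(e⁻) = 3 × 0.01660 = 0.04980 mol
Q = 0.04980 × 96485 = 4805 C
t = Q / I = 4805 / 12.7 = 378.3 s = 0.105 h

0.105 h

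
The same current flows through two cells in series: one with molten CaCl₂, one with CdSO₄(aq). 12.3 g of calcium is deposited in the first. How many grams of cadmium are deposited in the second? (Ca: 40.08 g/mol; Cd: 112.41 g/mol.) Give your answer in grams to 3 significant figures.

n(Ca) = 12.3 / 40.08 = 0.3069 mol
Ca²⁺ + 2e⁻ → Ca, so n(e⁻) = 2 × 0.3069 = 0.6138 mol
In series, the same 0.6138 mol of electrons flows through the second cell.
Cd²⁺ + 2e⁻ → Cd, so n(Cd) = 0.6138 / 2 = 0.3069 mol
m(Cd) = 0.3069 × 112.41 = 34.5 g

34.5 g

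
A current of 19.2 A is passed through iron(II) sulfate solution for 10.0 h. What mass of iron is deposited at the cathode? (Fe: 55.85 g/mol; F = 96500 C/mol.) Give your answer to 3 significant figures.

200 g

Charge passed = 19.2 × 36000 = 6.912×10^5 C
n(e⁻) = Q/F = 6.912×10^5/96500 = 7.163 mol
Fe²⁺ + 2e⁻ → Fe, so n(Fe) = 7.163 / 2 = 3.582 mol
m = 3.582 × 55.85 = 200 g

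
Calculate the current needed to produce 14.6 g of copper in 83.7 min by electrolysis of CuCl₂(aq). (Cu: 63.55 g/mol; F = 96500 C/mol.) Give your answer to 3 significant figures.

n(Cu) = 14.6 / 63.55 = 0.2297 mol
Cu²⁺ + 2e⁻ → Cu, so n(e⁻) = 2 × 0.2297 = 0.4594 mol
Q = 0.4594 × 96500 = 44330 C
I = Q / t = 44330 / 5022 s = 8.83 A

8.83 A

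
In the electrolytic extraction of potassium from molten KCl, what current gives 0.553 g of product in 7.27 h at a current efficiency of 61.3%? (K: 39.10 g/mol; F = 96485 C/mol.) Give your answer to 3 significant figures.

n(K) = 0.553 / 39.10 = 0.01414 mol
K⁺ + e⁻ → K, so n(e⁻) = 0.01414 mol
Q = 0.01414 × 96485 / 0.613 = 2226 C
I = Q / t = 2226 / 26172 s = 0.0851 A

0.0851 A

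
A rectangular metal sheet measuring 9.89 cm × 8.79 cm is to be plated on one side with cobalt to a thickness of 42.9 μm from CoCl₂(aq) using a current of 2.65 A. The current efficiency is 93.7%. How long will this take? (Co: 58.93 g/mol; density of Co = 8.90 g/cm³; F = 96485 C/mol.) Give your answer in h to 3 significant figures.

1.22 h

Plated area = 9.89 × 8.79 = 86.93 cm²
Volume = 86.93 × 42.9×10⁻⁴ cm = 0.3729 cm³
m(Co) = 0.3729 × 8.90 = 3.319 g
n(Co) = 3.319 / 58.93 = 0.05632 mol; n(e⁻) = 2 × 0.05632 = 0.1126 mol
Q = 0.1126 × 96485 / 0.937 = 11590 C
t = 11590 / 2.65 = 4374 s = 1.22 h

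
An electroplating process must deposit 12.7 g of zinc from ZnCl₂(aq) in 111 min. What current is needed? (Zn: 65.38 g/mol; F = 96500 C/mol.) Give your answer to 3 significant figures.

5.63 A

n(Zn) = 12.7 / 65.38 = 0.1942 mol
Zn²⁺ + 2e⁻ → Zn, so n(e⁻) = 2 × 0.1942 = 0.3884 mol
Q = 0.3884 × 96500 = 37480 C
I = Q / t = 37480 / 6660 s = 5.63 A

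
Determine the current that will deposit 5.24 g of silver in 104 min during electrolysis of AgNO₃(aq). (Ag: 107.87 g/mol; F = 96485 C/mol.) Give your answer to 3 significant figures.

0.751 A

n(Ag) = 5.24 / 107.87 = 0.04858 mol
Ag⁺ + e⁻ → Ag, so n(e⁻) = 0.04858 mol
Q = 0.04858 × 96485 = 4687 C
I = Q / t = 4687 / 6240 s = 0.751 A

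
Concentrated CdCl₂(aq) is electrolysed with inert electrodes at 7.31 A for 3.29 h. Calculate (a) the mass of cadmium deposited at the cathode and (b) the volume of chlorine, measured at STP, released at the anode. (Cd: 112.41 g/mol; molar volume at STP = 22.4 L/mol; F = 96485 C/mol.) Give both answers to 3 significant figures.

50.4 g Cd; 10.1 L Cl₂

Q = 7.31 × 11844 = 86580 C; n(e⁻) = 86580 / 96485 = 0.8973 mol
Cathode: Cd²⁺ + 2e⁻ → Cd → n(Cd) = 0.8973/2 = 0.4487 mol → 50.4 g
Anode: 2Cl⁻ → Cl₂ + 2e⁻ → n(Cl₂) = 0.8973/2 = 0.4487 mol → 10.1 L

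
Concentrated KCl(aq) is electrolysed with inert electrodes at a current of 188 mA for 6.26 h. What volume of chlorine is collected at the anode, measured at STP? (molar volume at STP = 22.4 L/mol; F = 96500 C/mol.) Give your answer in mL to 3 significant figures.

Q = 0.188 A × 22536 s = 4237 C
n(e⁻) = 4237 / 96500 = 0.04391 mol
2Cl⁻ → Cl₂ + 2e⁻, so n(Cl₂) = 0.04391 / 2 = 0.02196 mol
V = 0.02196 × 22.4 = 0.4919 L
= 492 mL

492 mL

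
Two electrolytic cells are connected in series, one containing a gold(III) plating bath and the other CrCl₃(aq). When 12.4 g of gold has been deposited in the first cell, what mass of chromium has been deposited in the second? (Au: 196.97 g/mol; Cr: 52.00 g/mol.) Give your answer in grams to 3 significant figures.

3.27 g

n(Au) = 12.4 / 196.97 = 0.06295 mol
Au³⁺ + 3e⁻ → Au, so n(e⁻) = 3 × 0.06295 = 0.1889 mol
In series, the same 0.1889 mol of electrons flows through the second cell.
Cr³⁺ + 3e⁻ → Cr, so n(Cr) = 0.1889 / 3 = 0.06297 mol
m(Cr) = 0.06297 × 52.00 = 3.27 g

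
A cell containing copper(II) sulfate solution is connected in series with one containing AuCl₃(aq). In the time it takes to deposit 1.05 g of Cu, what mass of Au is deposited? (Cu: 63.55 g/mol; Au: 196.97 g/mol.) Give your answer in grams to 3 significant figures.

n(Cu) = 1.05 / 63.55 = 0.01652 mol
Cu²⁺ + 2e⁻ → Cu, so n(e⁻) = 2 × 0.01652 = 0.03304 mol
In series, the same 0.03304 mol of electrons flows through the second cell.
Au³⁺ + 3e⁻ → Au, so n(Au) = 0.03304 / 3 = 0.01101 mol
m(Au) = 0.01101 × 196.97 = 2.17 g

2.17 g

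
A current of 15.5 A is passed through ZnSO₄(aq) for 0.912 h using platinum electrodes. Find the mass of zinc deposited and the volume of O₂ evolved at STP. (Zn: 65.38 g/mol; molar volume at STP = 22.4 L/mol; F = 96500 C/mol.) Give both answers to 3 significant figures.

17.2 g Zn; 2.95 L O₂

Q = 15.5 × 3283.2 = 50890 C; n(e⁻) = 50890 / 96500 = 0.5274 mol
Cathode: Zn²⁺ + 2e⁻ → Zn → n(Zn) = 0.5274/2 = 0.2637 mol → 17.2 g
Anode: 2H₂O → O₂ + 4H⁺ + 4e⁻ → n(O₂) = 0.5274/4 = 0.1319 mol → 2.95 L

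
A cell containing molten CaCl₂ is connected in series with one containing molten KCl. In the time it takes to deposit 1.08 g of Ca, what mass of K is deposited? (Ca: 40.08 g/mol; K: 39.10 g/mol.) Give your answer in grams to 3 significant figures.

2.11 g

n(Ca) = 1.08 / 40.08 = 0.02695 mol
Ca²⁺ + 2e⁻ → Ca, so n(e⁻) = 2 × 0.02695 = 0.05390 mol
In series, the same 0.05390 mol of electrons flows through the second cell.
K⁺ + e⁻ → K, so n(K) = 0.05390 mol
m(K) = 0.05390 × 39.10 = 2.11 g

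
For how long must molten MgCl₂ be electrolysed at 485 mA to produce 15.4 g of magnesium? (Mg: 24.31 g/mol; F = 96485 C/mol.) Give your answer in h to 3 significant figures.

n(Mg) = 15.4 / 24.31 = 0.6335 mol
Mg²⁺ + 2e⁻ → Mg, so n(e⁻) = 2 × 0.6335 = 1.267 mol
Q = 1.267 × 96485 = 1.222×10^5 C
t = Q / I = 1.222×10^5 / 0.485 = 2.520×10^5 s = 70.0 h

70.0 h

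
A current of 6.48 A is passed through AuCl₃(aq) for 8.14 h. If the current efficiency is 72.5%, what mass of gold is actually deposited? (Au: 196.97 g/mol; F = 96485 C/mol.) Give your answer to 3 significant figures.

93.7 g

Q = 6.48 × 29304 = 1.899×10^5 C
n(e⁻) = 1.899×10^5 / 96485 = 1.968 mol
Au³⁺ + 3e⁻ → Au, so theoretical m(Au) = 0.6560 × 196.97 = 129.2 g
Actual mass = 72.5% × 129.2 = 93.7 g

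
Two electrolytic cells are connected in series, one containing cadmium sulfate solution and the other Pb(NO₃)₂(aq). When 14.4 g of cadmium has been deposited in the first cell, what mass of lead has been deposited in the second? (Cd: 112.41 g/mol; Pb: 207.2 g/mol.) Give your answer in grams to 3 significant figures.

n(Cd) = 14.4 / 112.41 = 0.1281 mol
Cd²⁺ + 2e⁻ → Cd, so n(e⁻) = 2 × 0.1281 = 0.2562 mol
In series, the same 0.2562 mol of electrons flows through the second cell.
Pb²⁺ + 2e⁻ → Pb, so n(Pb) = 0.2562 / 2 = 0.1281 mol
m(Pb) = 0.1281 × 207.2 = 26.5 g

26.5 g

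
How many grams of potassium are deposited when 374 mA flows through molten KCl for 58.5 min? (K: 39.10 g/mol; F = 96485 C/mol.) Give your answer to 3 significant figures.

0.532 g

Q = It = 0.374 × 3510 = 1313 C
n(e⁻) = Q/F = 1313/96485 = 0.01361 mol
K⁺ + e⁻ → K, so n(K) = 0.01361 mol
m = 0.01361 × 39.10 = 0.532 g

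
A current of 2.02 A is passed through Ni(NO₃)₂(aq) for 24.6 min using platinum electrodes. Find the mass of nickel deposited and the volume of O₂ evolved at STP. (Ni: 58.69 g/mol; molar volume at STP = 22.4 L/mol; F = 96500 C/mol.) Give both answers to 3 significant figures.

Q = 2.02 × 1476 = 2982 C; n(e⁻) = 2982 / 96500 = 0.03090 mol
Cathode: Ni²⁺ + 2e⁻ → Ni → n(Ni) = 0.03090/2 = 0.01545 mol → 0.907 g
Anode: 2H₂O → O₂ + 4H⁺ + 4e⁻ → n(O₂) = 0.03090/4 = 0.007725 mol → 0.173 L

0.907 g Ni; 0.173 L O₂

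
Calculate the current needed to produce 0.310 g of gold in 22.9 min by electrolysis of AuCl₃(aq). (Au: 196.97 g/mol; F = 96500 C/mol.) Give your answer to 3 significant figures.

n(Au) = 0.310 / 196.97 = 0.001574 mol
Au³⁺ + 3e⁻ → Au, so n(e⁻) = 3 × 0.001574 = 0.004722 mol
Q = 0.004722 × 96500 = 455.7 C
I = Q / t = 455.7 / 1374 s = 0.332 A

0.332 A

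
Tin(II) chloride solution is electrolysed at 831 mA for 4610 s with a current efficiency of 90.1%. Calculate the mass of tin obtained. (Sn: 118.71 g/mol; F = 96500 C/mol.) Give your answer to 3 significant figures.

Q = 0.831 × 4610 = 3831 C
n(e⁻) = 3831 / 96500 = 0.03970 mol
Sn²⁺ + 2e⁻ → Sn, so theoretical m(Sn) = 0.01985 × 118.71 = 2.356 g
Actual mass = 90.1% × 2.356 = 2.12 g

2.12 g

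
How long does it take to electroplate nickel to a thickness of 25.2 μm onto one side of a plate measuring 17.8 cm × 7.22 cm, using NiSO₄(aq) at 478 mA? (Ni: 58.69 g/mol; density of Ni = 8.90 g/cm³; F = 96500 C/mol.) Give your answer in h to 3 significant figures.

5.51 h

Plated area = 17.8 × 7.22 = 128.5 cm²
Volume = 128.5 × 25.2×10⁻⁴ cm = 0.3238 cm³
m(Ni) = 0.3238 × 8.90 = 2.882 g
n(Ni) = 2.882 / 58.69 = 0.04911 mol; n(e⁻) = 2 × 0.04911 = 0.09822 mol
Q = 0.09822 × 96500 = 9478 C
t = 9478 / 0.478 = 19830 s = 5.51 h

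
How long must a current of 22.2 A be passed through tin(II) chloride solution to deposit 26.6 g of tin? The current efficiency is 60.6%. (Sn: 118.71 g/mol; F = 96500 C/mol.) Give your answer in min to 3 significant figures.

53.6 min

n(Sn) = 26.6 / 118.71 = 0.2241 mol
Sn²⁺ + 2e⁻ → Sn, so n(e⁻) = 2 × 0.2241 = 0.4482 mol
Q = 0.4482 × 96500 / 0.606 = 71370 C
t = Q / I = 71370 / 22.2 = 3215 s = 53.6 min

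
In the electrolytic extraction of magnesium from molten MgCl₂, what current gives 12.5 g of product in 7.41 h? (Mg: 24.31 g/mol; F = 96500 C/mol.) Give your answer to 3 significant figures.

n(Mg) = 12.5 / 24.31 = 0.5142 mol
Mg²⁺ + 2e⁻ → Mg, so n(e⁻) = 2 × 0.5142 = 1.028 mol
Q = 1.028 × 96500 = 99200 C
I = Q / t = 99200 / 26676 s = 3.72 A

3.72 A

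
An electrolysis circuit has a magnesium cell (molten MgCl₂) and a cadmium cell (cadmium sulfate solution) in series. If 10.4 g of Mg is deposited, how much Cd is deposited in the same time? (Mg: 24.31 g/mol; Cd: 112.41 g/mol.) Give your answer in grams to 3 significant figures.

48.1 g

n(Mg) = 10.4 / 24.31 = 0.4278 mol
Mg²⁺ + 2e⁻ → Mg, so n(e⁻) = 2 × 0.4278 = 0.8556 mol
In series, the same 0.8556 mol of electrons flows through the second cell.
Cd²⁺ + 2e⁻ → Cd, so n(Cd) = 0.8556 / 2 = 0.4278 mol
m(Cd) = 0.4278 × 112.41 = 48.1 g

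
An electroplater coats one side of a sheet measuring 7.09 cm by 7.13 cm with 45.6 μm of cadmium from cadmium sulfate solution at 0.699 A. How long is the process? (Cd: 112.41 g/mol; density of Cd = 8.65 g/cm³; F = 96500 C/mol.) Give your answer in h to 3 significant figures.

1.36 h

Plated area = 7.09 × 7.13 = 50.55 cm²
Volume = 50.55 × 45.6×10⁻⁴ cm = 0.2305 cm³
m(Cd) = 0.2305 × 8.65 = 1.994 g
n(Cd) = 1.994 / 112.41 = 0.01774 mol; n(e⁻) = 2 × 0.01774 = 0.03548 mol
Q = 0.03548 × 96500 = 3424 C
t = 3424 / 0.699 = 4898 s = 1.36 h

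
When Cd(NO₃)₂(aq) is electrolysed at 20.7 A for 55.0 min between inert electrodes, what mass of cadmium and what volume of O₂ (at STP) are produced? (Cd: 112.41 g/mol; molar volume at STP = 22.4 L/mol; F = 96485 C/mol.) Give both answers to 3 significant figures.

39.8 g Cd; 3.96 L O₂

Q = 20.7 × 3300 = 68310 C; n(e⁻) = 68310 / 96485 = 0.7080 mol
Cathode: Cd²⁺ + 2e⁻ → Cd → n(Cd) = 0.7080/2 = 0.3540 mol → 39.8 g
Anode: 2H₂O → O₂ + 4H⁺ + 4e⁻ → n(O₂) = 0.7080/4 = 0.1770 mol → 3.96 L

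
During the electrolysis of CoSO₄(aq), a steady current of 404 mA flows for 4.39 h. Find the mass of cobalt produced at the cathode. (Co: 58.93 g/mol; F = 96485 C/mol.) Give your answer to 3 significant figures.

Charge passed = 0.404 × 15804 = 6385 C
n(e⁻) = Q/F = 6385/96485 = 0.06618 mol
Co²⁺ + 2e⁻ → Co, so n(Co) = 0.06618 / 2 = 0.03309 mol
m = 0.03309 × 58.93 = 1.95 g

1.95 g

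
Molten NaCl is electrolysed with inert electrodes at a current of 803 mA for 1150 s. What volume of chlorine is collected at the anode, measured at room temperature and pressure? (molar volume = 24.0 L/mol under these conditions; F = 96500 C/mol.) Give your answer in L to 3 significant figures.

Q = 0.803 A × 1150 s = 923.5 C
n(e⁻) = 923.5 / 96500 = 0.009570 mol
2Cl⁻ → Cl₂ + 2e⁻, so n(Cl₂) = 0.009570 / 2 = 0.004785 mol
V = 0.004785 × 24.0 = 0.1148 L

0.115 L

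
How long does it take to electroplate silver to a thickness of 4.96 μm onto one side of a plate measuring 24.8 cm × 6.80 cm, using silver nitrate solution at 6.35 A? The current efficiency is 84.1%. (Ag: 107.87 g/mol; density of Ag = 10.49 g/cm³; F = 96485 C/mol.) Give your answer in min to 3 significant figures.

2.45 min

Plated area = 24.8 × 6.80 = 168.6 cm²
Volume = 168.6 × 4.96×10⁻⁴ cm = 0.08363 cm³
m(Ag) = 0.08363 × 10.49 = 0.8773 g
n(Ag) = 0.8773 / 107.87 = 0.008133 mol; n(e⁻) = 0.008133 mol
Q = 0.008133 × 96485 / 0.841 = 933.1 C
t = 933.1 / 6.35 = 146.9 s = 2.45 min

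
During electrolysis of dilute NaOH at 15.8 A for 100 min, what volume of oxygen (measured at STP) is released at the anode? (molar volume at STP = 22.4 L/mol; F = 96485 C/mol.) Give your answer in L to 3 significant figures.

Q = 15.8 A × 6000 s = 94800 C
Moles of electrons = 94800 / 96485 = 0.9825 mol
2H₂O → O₂ + 4H⁺ + 4e⁻, so n(O₂) = 0.9825 / 4 = 0.2456 mol
V = 0.2456 × 22.4 = 5.501 L

5.50 L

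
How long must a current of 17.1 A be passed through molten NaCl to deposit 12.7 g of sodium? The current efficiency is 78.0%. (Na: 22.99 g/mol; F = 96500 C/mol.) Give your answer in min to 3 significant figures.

66.6 min

n(Na) = 12.7 / 22.99 = 0.5524 mol
Na⁺ + e⁻ → Na, so n(e⁻) = 0.5524 mol
Q = 0.5524 × 96500 / 0.780 = 68340 C
t = Q / I = 68340 / 17.1 = 3996 s = 66.6 min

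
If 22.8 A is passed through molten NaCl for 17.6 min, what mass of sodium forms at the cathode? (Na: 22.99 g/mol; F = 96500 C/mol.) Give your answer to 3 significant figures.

5.74 g

Q = It = 22.8 × 1056 = 24080 C
n(e⁻) = 24080 / 96500 = 0.2495 mol
Na⁺ + e⁻ → Na, so n(Na) = 0.2495 mol
m = 0.2495 × 22.99 = 5.74 g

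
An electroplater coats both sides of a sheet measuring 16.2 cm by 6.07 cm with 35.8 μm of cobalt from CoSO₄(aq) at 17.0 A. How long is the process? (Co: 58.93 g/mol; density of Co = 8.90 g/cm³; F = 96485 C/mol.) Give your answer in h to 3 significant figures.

Plated area = 2 × 16.2 × 6.07 = 196.7 cm²
Volume = 196.7 × 35.8×10⁻⁴ cm = 0.7042 cm³
m(Co) = 0.7042 × 8.90 = 6.267 g
n(Co) = 6.267 / 58.93 = 0.1063 mol; n(e⁻) = 2 × 0.1063 = 0.2126 mol
Q = 0.2126 × 96485 = 20510 C
t = 20510 / 17.0 = 1206 s = 0.335 h

0.335 h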